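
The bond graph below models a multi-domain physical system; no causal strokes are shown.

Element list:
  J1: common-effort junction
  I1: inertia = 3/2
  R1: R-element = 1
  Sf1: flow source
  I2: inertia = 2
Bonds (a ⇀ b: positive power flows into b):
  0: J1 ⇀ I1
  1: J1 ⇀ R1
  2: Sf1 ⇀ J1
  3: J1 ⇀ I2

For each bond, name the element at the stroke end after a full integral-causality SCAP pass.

β0 |I1
β1 |J1
β2 |Sf1
β3 |I2

b2 stroke at Sf1  (Sf1 (Sf) sets flow on bond)
b0 stroke at I1  (I1 outputs flow p/I1)
b3 stroke at I2  (prefer integral on I2)
b1 stroke at J1  (only one effort-in slot at J1)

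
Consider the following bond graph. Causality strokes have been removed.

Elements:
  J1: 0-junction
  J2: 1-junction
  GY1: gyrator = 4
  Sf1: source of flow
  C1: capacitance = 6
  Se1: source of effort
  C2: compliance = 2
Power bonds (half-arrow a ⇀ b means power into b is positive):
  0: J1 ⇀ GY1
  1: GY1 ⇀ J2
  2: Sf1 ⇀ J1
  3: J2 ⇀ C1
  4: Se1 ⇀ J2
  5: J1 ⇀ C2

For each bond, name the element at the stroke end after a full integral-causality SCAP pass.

b2 stroke at Sf1  (Sf1 fixes flow; stroke at Sf1)
b4 stroke at J2  (Se1 (Se) sets effort on bond)
b3 stroke at J2  (C1 outputs effort q/C1)
b1 stroke at GY1  (only one flow-in slot at J2)
b0 stroke at GY1  (GY GY1: same side as bond 1)
b5 stroke at J1  (only one effort-in slot at J1)

β0 |GY1
β1 |GY1
β2 |Sf1
β3 |J2
β4 |J2
β5 |J1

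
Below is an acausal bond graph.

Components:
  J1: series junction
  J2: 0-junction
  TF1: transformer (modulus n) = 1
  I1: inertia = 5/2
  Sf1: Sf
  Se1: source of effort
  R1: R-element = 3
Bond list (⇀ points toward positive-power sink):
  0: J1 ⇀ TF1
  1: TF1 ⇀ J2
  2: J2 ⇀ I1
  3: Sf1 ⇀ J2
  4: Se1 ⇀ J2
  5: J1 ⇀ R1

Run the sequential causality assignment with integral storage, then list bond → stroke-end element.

#3 |Sf1  (Sf1: flow source, stroke at near end)
#4 |J2  (Se1: effort source, stroke at far end)
#1 |TF1  (0-jn J2 has e-setter on 4)
#2 |I1  (J2 effort already set via bond 4)
#0 |J1  (TF1 one-in-one-out from 1)
#5 |R1  (J1 needs exactly one f-in)

bond 0 stroke at J1
bond 1 stroke at TF1
bond 2 stroke at I1
bond 3 stroke at Sf1
bond 4 stroke at J2
bond 5 stroke at R1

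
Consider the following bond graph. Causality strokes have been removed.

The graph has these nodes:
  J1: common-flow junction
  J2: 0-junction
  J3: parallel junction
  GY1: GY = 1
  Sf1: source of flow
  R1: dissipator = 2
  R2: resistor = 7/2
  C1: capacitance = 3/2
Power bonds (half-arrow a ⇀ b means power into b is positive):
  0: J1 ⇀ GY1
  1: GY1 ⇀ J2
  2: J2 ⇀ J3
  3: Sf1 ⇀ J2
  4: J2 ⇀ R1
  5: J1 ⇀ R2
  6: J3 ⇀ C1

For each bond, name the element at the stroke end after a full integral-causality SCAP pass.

bond 0 stroke→GY1
bond 1 stroke→GY1
bond 2 stroke→J2
bond 3 stroke→Sf1
bond 4 stroke→R1
bond 5 stroke→J1
bond 6 stroke→J3

bond 3 →Sf1  (Sf1 fixes flow; stroke at Sf1)
bond 6 →J3  (prefer integral on C1)
bond 2 →J2  (J3: bond 6 brought effort, rest push out)
bond 1 →GY1  (J2 effort already set via bond 2)
bond 4 →R1  (common-e at J2 fixed by 2)
bond 0 →GY1  (GY1 both-in/both-out from 1)
bond 5 →J1  (1-jn J1 has f-setter on 0)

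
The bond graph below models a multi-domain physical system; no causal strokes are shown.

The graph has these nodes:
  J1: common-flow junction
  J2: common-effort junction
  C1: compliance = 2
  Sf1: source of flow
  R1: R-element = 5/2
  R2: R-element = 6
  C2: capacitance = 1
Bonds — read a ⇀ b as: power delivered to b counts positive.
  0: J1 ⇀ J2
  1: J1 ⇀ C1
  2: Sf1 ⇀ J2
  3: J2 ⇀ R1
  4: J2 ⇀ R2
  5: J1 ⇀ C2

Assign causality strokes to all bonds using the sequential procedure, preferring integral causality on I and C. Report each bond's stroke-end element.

b2 stroke at Sf1  (Sf1 (Sf) sets flow on bond)
b1 stroke at J1  (C1 integral (e out))
b5 stroke at J1  (C2 outputs effort q/C2)
b0 stroke at J2  (J1 needs exactly one f-in)
b3 stroke at R1  (common-e at J2 fixed by 0)
b4 stroke at R2  (J2: bond 0 brought effort, rest push out)

β0 →J2
β1 →J1
β2 →Sf1
β3 →R1
β4 →R2
β5 →J1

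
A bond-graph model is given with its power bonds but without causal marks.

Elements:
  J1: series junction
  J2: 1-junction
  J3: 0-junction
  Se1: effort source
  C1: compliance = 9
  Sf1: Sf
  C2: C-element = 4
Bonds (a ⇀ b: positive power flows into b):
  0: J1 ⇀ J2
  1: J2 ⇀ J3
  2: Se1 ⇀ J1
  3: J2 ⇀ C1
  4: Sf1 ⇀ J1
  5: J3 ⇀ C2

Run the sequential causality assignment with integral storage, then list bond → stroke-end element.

b0 |J1
b1 |J2
b2 |J1
b3 |J2
b4 |Sf1
b5 |J3

b2 stroke at J1  (Se1: effort source, stroke at far end)
b4 stroke at Sf1  (Sf1 fixes flow; stroke at Sf1)
b0 stroke at J1  (1-jn J1 has f-setter on 4)
b1 stroke at J2  (J2: bond 0 brought flow, rest push out)
b3 stroke at J2  (J2: bond 0 brought flow, rest push out)
b5 stroke at J3  (J3 needs exactly one e-in)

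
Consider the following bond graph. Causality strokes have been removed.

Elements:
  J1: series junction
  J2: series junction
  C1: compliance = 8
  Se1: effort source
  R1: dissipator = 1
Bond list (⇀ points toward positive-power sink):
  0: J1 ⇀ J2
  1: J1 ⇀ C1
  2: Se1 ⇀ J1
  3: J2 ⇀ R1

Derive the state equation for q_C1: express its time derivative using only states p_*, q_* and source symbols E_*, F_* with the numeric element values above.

dq_C1/dt = E_Se1 - q_C1/8

#2 →J1  (Se1 fixes effort; stroke away)
#1 →J1  (prefer integral on C1)
#0 →J2  (J1 needs exactly one f-in)
#3 →R1  (only one flow-in slot at J2)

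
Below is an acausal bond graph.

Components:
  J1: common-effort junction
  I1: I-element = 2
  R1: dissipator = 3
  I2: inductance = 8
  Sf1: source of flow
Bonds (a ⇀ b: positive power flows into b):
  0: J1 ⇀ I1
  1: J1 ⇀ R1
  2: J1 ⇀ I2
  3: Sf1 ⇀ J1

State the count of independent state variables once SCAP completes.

b3 stroke→Sf1  (Sf1: flow source, stroke at near end)
b0 stroke→I1  (I1 integral (f out))
b2 stroke→I2  (I2 outputs flow p/I2)
b1 stroke→J1  (closing 0-jn rule on J1)

2  (I1, I2 all integral)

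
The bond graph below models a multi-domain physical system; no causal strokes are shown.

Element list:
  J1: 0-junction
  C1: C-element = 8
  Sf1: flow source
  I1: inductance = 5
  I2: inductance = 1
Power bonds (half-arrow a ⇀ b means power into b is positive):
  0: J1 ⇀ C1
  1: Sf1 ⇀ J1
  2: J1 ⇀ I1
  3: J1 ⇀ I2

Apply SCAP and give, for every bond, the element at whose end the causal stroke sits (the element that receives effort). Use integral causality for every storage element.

β1 stroke→Sf1  (Sf1 (Sf) sets flow on bond)
β0 stroke→J1  (prefer integral on C1)
β2 stroke→I1  (J1 effort already set via bond 0)
β3 stroke→I2  (0-jn J1 has e-setter on 0)

b0 stroke at J1
b1 stroke at Sf1
b2 stroke at I1
b3 stroke at I2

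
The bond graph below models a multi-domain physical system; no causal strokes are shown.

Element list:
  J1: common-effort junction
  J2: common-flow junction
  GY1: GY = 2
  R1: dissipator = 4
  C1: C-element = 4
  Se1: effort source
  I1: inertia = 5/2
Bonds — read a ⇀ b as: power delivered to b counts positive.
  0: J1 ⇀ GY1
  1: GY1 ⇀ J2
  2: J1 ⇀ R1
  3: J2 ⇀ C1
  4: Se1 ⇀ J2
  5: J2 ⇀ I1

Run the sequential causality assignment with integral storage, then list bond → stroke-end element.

#0 stroke→J1
#1 stroke→J2
#2 stroke→R1
#3 stroke→J2
#4 stroke→J2
#5 stroke→I1

β4 stroke→J2  (Se1 fixes effort; stroke away)
β3 stroke→J2  (prefer integral on C1)
β5 stroke→I1  (prefer integral on I1)
β1 stroke→J2  (1-jn J2 has f-setter on 5)
β0 stroke→J1  (GY GY1: same side as bond 1)
β2 stroke→R1  (common-e at J1 fixed by 0)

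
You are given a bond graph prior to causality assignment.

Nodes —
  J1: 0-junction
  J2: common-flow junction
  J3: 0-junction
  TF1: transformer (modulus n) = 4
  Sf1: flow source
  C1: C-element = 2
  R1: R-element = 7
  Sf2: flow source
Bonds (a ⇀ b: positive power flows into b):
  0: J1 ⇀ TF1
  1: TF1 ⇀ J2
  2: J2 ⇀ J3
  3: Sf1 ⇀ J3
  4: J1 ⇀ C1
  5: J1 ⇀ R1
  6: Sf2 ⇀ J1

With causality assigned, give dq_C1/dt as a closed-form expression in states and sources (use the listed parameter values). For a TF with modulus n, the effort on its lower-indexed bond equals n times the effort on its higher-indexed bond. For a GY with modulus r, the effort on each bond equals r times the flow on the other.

dq_C1/dt = F_Sf1/4 + F_Sf2 - q_C1/14

b3 stroke→Sf1  (source Sf1 imposes f)
b6 stroke→Sf2  (source Sf2 imposes f)
b2 stroke→J3  (J3: last free bond brings effort in)
b1 stroke→J2  (J2: bond 2 brought flow, rest push out)
b0 stroke→TF1  (TF1: transformer flips bond 1)
b4 stroke→J1  (C1: C, integral causality)
b5 stroke→R1  (J1 effort already set via bond 4)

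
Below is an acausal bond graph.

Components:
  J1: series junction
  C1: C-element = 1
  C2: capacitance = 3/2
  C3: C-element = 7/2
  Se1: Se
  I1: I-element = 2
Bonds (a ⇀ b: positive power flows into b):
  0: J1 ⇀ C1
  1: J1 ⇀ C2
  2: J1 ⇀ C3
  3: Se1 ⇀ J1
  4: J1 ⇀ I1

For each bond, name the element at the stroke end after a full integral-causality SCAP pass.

b0 |J1
b1 |J1
b2 |J1
b3 |J1
b4 |I1

β3 stroke→J1  (Se1 fixes effort; stroke away)
β0 stroke→J1  (C1 outputs effort q/C1)
β1 stroke→J1  (C2: C, integral causality)
β2 stroke→J1  (C3: C, integral causality)
β4 stroke→I1  (only one flow-in slot at J1)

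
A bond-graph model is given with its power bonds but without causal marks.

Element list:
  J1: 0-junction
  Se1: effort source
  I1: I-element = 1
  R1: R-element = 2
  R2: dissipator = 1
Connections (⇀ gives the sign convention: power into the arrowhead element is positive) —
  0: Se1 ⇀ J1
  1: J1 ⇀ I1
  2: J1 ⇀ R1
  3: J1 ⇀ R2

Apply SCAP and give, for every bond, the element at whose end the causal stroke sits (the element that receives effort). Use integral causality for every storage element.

bond 0 stroke at J1
bond 1 stroke at I1
bond 2 stroke at R1
bond 3 stroke at R2

#0 stroke at J1  (Se1 fixes effort; stroke away)
#1 stroke at I1  (0-jn J1 has e-setter on 0)
#2 stroke at R1  (0-jn J1 has e-setter on 0)
#3 stroke at R2  (J1 effort already set via bond 0)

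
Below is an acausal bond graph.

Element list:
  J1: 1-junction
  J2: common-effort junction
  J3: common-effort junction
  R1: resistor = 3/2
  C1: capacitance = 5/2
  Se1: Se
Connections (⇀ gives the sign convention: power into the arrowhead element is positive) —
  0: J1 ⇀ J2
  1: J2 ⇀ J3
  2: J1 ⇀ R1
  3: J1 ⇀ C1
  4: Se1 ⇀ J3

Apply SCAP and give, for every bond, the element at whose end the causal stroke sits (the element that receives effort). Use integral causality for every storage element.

bond 0 stroke→J1
bond 1 stroke→J2
bond 2 stroke→R1
bond 3 stroke→J1
bond 4 stroke→J3

#4 stroke→J3  (Se1 fixes effort; stroke away)
#1 stroke→J2  (J3 effort already set via bond 4)
#0 stroke→J1  (J2 effort already set via bond 1)
#3 stroke→J1  (C1 outputs effort q/C1)
#2 stroke→R1  (closing 1-jn rule on J1)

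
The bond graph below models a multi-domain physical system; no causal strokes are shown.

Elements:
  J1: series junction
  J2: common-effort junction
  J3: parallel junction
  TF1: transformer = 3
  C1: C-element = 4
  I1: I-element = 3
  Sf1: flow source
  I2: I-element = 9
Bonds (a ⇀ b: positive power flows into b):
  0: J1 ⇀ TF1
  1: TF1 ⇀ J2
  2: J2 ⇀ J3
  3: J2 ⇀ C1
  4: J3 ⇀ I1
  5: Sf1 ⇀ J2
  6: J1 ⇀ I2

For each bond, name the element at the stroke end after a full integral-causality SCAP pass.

bond 0 →J1
bond 1 →TF1
bond 2 →J3
bond 3 →J2
bond 4 →I1
bond 5 →Sf1
bond 6 →I2

b5 stroke→Sf1  (Sf1 fixes flow; stroke at Sf1)
b3 stroke→J2  (C1 outputs effort q/C1)
b1 stroke→TF1  (0-jn J2 has e-setter on 3)
b2 stroke→J3  (J2: bond 3 brought effort, rest push out)
b4 stroke→I1  (0-jn J3 has e-setter on 2)
b0 stroke→J1  (TF1: transformer flips bond 1)
b6 stroke→I2  (closing 1-jn rule on J1)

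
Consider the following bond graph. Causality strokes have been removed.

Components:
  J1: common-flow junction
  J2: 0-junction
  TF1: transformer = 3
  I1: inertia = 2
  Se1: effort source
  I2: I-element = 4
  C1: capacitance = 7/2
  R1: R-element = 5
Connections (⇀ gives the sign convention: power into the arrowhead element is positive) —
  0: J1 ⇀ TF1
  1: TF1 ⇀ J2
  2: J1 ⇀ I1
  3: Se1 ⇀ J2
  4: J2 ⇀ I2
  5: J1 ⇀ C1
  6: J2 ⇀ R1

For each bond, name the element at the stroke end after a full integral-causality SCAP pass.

b0 →J1
b1 →TF1
b2 →I1
b3 →J2
b4 →I2
b5 →J1
b6 →R1

bond 3 →J2  (source Se1 imposes e)
bond 1 →TF1  (J2 effort already set via bond 3)
bond 4 →I2  (J2 effort already set via bond 3)
bond 6 →R1  (0-jn J2 has e-setter on 3)
bond 0 →J1  (TF1: transformer flips bond 1)
bond 2 →I1  (I1 outputs flow p/I1)
bond 5 →J1  (common-f at J1 fixed by 2)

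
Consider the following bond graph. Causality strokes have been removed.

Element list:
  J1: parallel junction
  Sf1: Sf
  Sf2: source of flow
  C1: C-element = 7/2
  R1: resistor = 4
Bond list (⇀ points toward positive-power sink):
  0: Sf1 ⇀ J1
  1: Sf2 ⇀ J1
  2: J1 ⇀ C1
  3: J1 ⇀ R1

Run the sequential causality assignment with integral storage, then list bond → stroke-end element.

#0 stroke→Sf1  (Sf1 fixes flow; stroke at Sf1)
#1 stroke→Sf2  (Sf2 (Sf) sets flow on bond)
#2 stroke→J1  (C1: C, integral causality)
#3 stroke→R1  (common-e at J1 fixed by 2)

bond 0 stroke at Sf1
bond 1 stroke at Sf2
bond 2 stroke at J1
bond 3 stroke at R1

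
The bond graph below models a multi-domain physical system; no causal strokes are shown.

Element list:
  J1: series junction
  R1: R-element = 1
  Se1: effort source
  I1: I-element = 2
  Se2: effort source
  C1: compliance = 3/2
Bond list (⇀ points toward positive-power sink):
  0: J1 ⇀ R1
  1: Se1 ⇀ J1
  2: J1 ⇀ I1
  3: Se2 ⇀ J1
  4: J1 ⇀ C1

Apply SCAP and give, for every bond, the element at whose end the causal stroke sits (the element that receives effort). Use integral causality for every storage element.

#1 stroke at J1  (source Se1 imposes e)
#3 stroke at J1  (source Se2 imposes e)
#2 stroke at I1  (I1: I, integral causality)
#0 stroke at J1  (common-f at J1 fixed by 2)
#4 stroke at J1  (J1 flow already set via bond 2)

β0 stroke at J1
β1 stroke at J1
β2 stroke at I1
β3 stroke at J1
β4 stroke at J1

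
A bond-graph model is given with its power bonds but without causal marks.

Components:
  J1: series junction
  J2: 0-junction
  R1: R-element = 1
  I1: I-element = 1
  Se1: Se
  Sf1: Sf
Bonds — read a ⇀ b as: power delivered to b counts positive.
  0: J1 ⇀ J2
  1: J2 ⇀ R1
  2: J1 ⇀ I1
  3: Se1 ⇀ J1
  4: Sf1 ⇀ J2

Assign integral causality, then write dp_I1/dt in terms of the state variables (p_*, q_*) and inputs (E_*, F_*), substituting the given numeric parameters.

dp_I1/dt = E_Se1 - F_Sf1 - p_I1

β3 |J1  (Se1: effort source, stroke at far end)
β4 |Sf1  (Sf1 (Sf) sets flow on bond)
β2 |I1  (I1 integral (f out))
β0 |J1  (1-jn J1 has f-setter on 2)
β1 |J2  (closing 0-jn rule on J2)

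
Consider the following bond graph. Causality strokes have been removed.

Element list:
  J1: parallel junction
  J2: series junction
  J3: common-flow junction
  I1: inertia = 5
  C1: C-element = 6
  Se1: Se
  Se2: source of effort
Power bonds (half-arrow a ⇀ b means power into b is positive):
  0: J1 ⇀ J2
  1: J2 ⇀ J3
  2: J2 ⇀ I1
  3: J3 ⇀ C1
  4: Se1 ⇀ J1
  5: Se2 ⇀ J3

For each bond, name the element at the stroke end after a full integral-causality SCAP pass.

b4 stroke at J1  (Se1 (Se) sets effort on bond)
b5 stroke at J3  (Se2 fixes effort; stroke away)
b0 stroke at J2  (J1: bond 4 brought effort, rest push out)
b2 stroke at I1  (I1: I, integral causality)
b1 stroke at J2  (J2: bond 2 brought flow, rest push out)
b3 stroke at J3  (1-jn J3 has f-setter on 1)

b0 |J2
b1 |J2
b2 |I1
b3 |J3
b4 |J1
b5 |J3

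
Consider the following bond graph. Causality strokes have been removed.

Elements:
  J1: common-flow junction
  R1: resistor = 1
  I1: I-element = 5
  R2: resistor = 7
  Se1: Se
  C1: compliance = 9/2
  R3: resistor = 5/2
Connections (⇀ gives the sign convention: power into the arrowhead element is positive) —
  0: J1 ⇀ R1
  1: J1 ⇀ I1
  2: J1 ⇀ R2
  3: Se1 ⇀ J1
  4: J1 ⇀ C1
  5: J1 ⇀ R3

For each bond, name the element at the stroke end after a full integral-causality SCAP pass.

bond 0 →J1
bond 1 →I1
bond 2 →J1
bond 3 →J1
bond 4 →J1
bond 5 →J1

β3 |J1  (Se1 (Se) sets effort on bond)
β1 |I1  (I1 integral (f out))
β0 |J1  (common-f at J1 fixed by 1)
β2 |J1  (common-f at J1 fixed by 1)
β4 |J1  (1-jn J1 has f-setter on 1)
β5 |J1  (common-f at J1 fixed by 1)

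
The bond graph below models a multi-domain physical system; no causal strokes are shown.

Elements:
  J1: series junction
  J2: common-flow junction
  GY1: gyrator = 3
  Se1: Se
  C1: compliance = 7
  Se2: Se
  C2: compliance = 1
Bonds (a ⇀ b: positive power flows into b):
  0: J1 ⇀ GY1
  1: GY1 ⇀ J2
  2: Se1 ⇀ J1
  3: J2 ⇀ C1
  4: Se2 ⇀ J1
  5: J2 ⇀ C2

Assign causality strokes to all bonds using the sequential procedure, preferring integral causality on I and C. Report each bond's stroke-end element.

bond 0 |GY1
bond 1 |GY1
bond 2 |J1
bond 3 |J2
bond 4 |J1
bond 5 |J2

β2 |J1  (Se1 (Se) sets effort on bond)
β4 |J1  (source Se2 imposes e)
β0 |GY1  (J1 needs exactly one f-in)
β1 |GY1  (GY1: gyrator matches bond 0)
β3 |J2  (J2: bond 1 brought flow, rest push out)
β5 |J2  (J2 flow already set via bond 1)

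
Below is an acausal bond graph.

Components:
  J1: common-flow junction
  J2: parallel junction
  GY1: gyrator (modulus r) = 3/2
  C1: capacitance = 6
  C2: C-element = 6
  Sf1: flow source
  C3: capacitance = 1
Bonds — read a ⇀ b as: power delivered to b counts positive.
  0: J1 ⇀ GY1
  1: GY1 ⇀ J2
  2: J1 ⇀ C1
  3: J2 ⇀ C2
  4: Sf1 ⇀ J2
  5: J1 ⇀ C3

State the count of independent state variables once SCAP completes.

3  (C1, C2, C3 all integral)

β4 stroke at Sf1  (source Sf1 imposes f)
β2 stroke at J1  (C1 outputs effort q/C1)
β3 stroke at J2  (C2: C, integral causality)
β1 stroke at GY1  (J2 effort already set via bond 3)
β0 stroke at GY1  (GY1: gyrator matches bond 1)
β5 stroke at J1  (1-jn J1 has f-setter on 0)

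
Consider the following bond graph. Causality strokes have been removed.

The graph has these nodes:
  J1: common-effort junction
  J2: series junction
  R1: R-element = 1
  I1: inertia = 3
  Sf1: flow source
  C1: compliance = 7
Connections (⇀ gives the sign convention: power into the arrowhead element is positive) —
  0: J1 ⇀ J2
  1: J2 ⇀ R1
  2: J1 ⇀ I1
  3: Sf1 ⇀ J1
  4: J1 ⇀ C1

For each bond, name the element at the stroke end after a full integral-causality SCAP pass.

β0 →J2
β1 →R1
β2 →I1
β3 →Sf1
β4 →J1

#3 stroke→Sf1  (Sf1 fixes flow; stroke at Sf1)
#2 stroke→I1  (I1 outputs flow p/I1)
#4 stroke→J1  (C1 integral (e out))
#0 stroke→J2  (J1: bond 4 brought effort, rest push out)
#1 stroke→R1  (J2 needs exactly one f-in)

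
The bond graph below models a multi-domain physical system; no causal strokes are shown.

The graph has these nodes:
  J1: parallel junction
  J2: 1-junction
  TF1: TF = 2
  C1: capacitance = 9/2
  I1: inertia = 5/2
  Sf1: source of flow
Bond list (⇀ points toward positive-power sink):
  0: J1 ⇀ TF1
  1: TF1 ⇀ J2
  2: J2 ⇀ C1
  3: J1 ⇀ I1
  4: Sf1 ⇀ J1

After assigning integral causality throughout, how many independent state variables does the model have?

2  (C1, I1 all integral)

b4 |Sf1  (Sf1 fixes flow; stroke at Sf1)
b2 |J2  (C1 outputs effort q/C1)
b1 |TF1  (J2 needs exactly one f-in)
b0 |J1  (TF1: transformer flips bond 1)
b3 |I1  (0-jn J1 has e-setter on 0)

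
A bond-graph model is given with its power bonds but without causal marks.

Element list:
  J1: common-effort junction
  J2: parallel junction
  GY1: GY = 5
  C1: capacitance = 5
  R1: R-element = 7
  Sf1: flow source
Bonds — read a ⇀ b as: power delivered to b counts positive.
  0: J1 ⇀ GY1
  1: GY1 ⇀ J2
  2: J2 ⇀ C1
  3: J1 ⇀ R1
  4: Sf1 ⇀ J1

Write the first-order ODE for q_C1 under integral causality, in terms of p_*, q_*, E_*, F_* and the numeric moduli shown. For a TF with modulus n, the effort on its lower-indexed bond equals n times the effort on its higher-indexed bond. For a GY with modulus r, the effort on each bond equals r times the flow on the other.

dq_C1/dt = 7*F_Sf1/5 - 7*q_C1/125

β4 |Sf1  (Sf1 fixes flow; stroke at Sf1)
β2 |J2  (C1 outputs effort q/C1)
β1 |GY1  (common-e at J2 fixed by 2)
β0 |GY1  (through GY1, causality inverts; strokes same side of GY1)
β3 |J1  (only one effort-in slot at J1)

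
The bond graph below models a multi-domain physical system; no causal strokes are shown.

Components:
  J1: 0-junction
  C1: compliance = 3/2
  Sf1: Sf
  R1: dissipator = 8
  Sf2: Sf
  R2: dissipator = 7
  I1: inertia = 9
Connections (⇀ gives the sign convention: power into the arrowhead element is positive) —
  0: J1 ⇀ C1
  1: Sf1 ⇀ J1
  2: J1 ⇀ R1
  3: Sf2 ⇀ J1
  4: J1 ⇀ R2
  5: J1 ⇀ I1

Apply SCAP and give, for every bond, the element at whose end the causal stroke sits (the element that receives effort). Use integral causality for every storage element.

bond 0 |J1
bond 1 |Sf1
bond 2 |R1
bond 3 |Sf2
bond 4 |R2
bond 5 |I1

b1 stroke→Sf1  (source Sf1 imposes f)
b3 stroke→Sf2  (Sf2 (Sf) sets flow on bond)
b0 stroke→J1  (C1: C, integral causality)
b2 stroke→R1  (J1 effort already set via bond 0)
b4 stroke→R2  (J1 effort already set via bond 0)
b5 stroke→I1  (0-jn J1 has e-setter on 0)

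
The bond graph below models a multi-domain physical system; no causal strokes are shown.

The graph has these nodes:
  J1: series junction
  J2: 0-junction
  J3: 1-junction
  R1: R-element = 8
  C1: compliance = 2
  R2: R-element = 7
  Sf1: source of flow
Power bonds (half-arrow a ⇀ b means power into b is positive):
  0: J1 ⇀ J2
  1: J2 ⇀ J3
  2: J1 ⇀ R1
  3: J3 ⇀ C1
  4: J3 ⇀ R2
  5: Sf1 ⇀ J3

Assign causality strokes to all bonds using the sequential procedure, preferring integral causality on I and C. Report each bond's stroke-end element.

bond 0 |J2
bond 1 |J3
bond 2 |J1
bond 3 |J3
bond 4 |J3
bond 5 |Sf1

β5 |Sf1  (Sf1 (Sf) sets flow on bond)
β1 |J3  (J3 flow already set via bond 5)
β3 |J3  (J3 flow already set via bond 5)
β4 |J3  (J3: bond 5 brought flow, rest push out)
β0 |J2  (closing 0-jn rule on J2)
β2 |J1  (common-f at J1 fixed by 0)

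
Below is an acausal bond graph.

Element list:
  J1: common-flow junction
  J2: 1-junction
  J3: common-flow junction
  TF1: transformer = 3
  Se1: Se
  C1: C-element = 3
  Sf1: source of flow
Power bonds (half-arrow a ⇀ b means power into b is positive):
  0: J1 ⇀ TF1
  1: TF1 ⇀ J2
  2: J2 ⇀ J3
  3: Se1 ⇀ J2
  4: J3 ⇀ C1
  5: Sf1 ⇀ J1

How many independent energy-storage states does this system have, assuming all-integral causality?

1  (C1 all integral)

β3 stroke→J2  (Se1 (Se) sets effort on bond)
β5 stroke→Sf1  (Sf1: flow source, stroke at near end)
β0 stroke→J1  (J1 flow already set via bond 5)
β1 stroke→TF1  (TF1: transformer flips bond 0)
β2 stroke→J2  (J2: bond 1 brought flow, rest push out)
β4 stroke→J3  (1-jn J3 has f-setter on 2)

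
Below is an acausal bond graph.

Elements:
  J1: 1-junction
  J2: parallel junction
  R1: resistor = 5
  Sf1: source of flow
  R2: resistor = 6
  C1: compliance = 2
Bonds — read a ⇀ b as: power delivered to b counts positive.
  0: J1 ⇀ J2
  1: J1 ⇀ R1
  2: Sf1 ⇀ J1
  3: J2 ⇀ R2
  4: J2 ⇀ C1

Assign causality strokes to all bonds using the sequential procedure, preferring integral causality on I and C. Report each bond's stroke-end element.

β2 stroke at Sf1  (Sf1: flow source, stroke at near end)
β0 stroke at J1  (1-jn J1 has f-setter on 2)
β1 stroke at J1  (J1 flow already set via bond 2)
β4 stroke at J2  (C1 outputs effort q/C1)
β3 stroke at R2  (0-jn J2 has e-setter on 4)

β0 |J1
β1 |J1
β2 |Sf1
β3 |R2
β4 |J2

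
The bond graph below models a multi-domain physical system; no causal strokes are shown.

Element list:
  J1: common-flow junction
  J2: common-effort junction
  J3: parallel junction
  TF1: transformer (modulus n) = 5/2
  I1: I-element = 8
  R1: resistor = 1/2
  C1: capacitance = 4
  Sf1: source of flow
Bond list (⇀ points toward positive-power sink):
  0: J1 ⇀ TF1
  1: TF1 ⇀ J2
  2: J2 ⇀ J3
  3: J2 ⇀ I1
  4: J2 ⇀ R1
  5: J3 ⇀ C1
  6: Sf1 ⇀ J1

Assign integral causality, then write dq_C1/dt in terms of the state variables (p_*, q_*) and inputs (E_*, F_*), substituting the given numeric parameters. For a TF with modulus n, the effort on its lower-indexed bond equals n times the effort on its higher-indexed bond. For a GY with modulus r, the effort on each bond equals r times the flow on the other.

#6 →Sf1  (Sf1 fixes flow; stroke at Sf1)
#0 →J1  (common-f at J1 fixed by 6)
#1 →TF1  (TF1: transformer flips bond 0)
#3 →I1  (prefer integral on I1)
#5 →J3  (prefer integral on C1)
#2 →J2  (common-e at J3 fixed by 5)
#4 →R1  (0-jn J2 has e-setter on 2)

dq_C1/dt = 5*F_Sf1/2 - p_I1/8 - q_C1/2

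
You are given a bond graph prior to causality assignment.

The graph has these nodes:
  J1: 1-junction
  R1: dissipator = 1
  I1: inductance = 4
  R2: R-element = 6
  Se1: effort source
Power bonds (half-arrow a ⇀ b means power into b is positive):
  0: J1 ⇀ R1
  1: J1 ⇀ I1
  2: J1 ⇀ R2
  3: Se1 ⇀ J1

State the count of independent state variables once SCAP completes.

#3 stroke at J1  (Se1 fixes effort; stroke away)
#1 stroke at I1  (I1: I, integral causality)
#0 stroke at J1  (common-f at J1 fixed by 1)
#2 stroke at J1  (common-f at J1 fixed by 1)

1  (I1 all integral)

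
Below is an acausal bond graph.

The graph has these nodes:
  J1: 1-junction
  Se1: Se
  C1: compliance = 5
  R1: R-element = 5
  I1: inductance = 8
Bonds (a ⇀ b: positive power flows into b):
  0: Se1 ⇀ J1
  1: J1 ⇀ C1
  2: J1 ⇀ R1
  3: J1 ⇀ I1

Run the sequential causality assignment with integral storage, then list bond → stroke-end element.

#0 |J1
#1 |J1
#2 |J1
#3 |I1

β0 stroke→J1  (Se1 (Se) sets effort on bond)
β1 stroke→J1  (prefer integral on C1)
β3 stroke→I1  (I1 integral (f out))
β2 stroke→J1  (1-jn J1 has f-setter on 3)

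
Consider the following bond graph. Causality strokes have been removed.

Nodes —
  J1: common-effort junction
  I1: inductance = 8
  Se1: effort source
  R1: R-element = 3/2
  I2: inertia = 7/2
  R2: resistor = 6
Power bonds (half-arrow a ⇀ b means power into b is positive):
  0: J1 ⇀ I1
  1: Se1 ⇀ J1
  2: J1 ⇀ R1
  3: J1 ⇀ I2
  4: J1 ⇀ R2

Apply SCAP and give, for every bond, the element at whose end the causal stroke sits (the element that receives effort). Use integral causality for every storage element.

#1 |J1  (Se1: effort source, stroke at far end)
#0 |I1  (0-jn J1 has e-setter on 1)
#2 |R1  (J1: bond 1 brought effort, rest push out)
#3 |I2  (J1 effort already set via bond 1)
#4 |R2  (J1: bond 1 brought effort, rest push out)

β0 stroke at I1
β1 stroke at J1
β2 stroke at R1
β3 stroke at I2
β4 stroke at R2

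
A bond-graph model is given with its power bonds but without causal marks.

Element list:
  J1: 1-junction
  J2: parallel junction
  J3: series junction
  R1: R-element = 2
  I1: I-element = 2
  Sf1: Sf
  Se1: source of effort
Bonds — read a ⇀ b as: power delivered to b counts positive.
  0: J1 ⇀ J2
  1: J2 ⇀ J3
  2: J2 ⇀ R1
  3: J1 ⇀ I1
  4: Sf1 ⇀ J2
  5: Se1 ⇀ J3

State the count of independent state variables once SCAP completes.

#4 |Sf1  (Sf1: flow source, stroke at near end)
#5 |J3  (Se1 fixes effort; stroke away)
#1 |J2  (J3 needs exactly one f-in)
#0 |J1  (J2: bond 1 brought effort, rest push out)
#2 |R1  (common-e at J2 fixed by 1)
#3 |I1  (only one flow-in slot at J1)

1  (I1 all integral)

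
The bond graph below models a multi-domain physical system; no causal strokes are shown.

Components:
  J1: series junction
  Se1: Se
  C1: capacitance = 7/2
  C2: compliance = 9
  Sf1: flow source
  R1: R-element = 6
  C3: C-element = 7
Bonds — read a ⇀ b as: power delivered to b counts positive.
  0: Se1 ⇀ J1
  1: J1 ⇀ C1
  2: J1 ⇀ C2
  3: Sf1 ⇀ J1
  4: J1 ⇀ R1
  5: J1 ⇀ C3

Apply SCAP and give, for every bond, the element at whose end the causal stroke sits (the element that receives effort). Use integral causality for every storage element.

#0 stroke at J1  (Se1 fixes effort; stroke away)
#3 stroke at Sf1  (source Sf1 imposes f)
#1 stroke at J1  (1-jn J1 has f-setter on 3)
#2 stroke at J1  (1-jn J1 has f-setter on 3)
#4 stroke at J1  (J1: bond 3 brought flow, rest push out)
#5 stroke at J1  (J1 flow already set via bond 3)

#0 |J1
#1 |J1
#2 |J1
#3 |Sf1
#4 |J1
#5 |J1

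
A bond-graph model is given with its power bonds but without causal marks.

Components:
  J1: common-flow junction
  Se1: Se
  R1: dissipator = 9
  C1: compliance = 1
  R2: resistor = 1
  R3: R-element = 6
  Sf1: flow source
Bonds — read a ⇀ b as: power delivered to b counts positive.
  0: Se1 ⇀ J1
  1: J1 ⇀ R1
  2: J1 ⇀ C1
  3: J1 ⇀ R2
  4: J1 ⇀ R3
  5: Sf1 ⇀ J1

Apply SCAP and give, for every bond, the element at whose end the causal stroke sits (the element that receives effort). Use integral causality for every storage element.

bond 0 stroke→J1
bond 1 stroke→J1
bond 2 stroke→J1
bond 3 stroke→J1
bond 4 stroke→J1
bond 5 stroke→Sf1

β0 →J1  (Se1: effort source, stroke at far end)
β5 →Sf1  (Sf1 fixes flow; stroke at Sf1)
β1 →J1  (J1: bond 5 brought flow, rest push out)
β2 →J1  (common-f at J1 fixed by 5)
β3 →J1  (J1 flow already set via bond 5)
β4 →J1  (1-jn J1 has f-setter on 5)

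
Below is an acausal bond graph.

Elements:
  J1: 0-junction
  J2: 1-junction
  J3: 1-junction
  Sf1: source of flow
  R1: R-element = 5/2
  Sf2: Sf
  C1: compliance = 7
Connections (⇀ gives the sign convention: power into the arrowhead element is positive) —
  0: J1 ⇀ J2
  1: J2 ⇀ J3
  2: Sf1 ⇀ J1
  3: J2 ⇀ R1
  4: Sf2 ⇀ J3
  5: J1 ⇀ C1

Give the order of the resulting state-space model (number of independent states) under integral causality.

1  (C1 all integral)

β2 stroke→Sf1  (Sf1 (Sf) sets flow on bond)
β4 stroke→Sf2  (Sf2 (Sf) sets flow on bond)
β1 stroke→J3  (common-f at J3 fixed by 4)
β0 stroke→J2  (J2 flow already set via bond 1)
β3 stroke→J2  (common-f at J2 fixed by 1)
β5 stroke→J1  (J1 needs exactly one e-in)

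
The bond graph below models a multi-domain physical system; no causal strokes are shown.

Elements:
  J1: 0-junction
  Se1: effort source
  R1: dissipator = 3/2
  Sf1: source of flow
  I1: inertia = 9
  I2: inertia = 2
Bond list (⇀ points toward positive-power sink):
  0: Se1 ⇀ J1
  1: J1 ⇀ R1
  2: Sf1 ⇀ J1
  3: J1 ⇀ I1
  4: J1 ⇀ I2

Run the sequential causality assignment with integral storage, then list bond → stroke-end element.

#0 →J1  (source Se1 imposes e)
#2 →Sf1  (Sf1 fixes flow; stroke at Sf1)
#1 →R1  (0-jn J1 has e-setter on 0)
#3 →I1  (common-e at J1 fixed by 0)
#4 →I2  (J1 effort already set via bond 0)

#0 stroke at J1
#1 stroke at R1
#2 stroke at Sf1
#3 stroke at I1
#4 stroke at I2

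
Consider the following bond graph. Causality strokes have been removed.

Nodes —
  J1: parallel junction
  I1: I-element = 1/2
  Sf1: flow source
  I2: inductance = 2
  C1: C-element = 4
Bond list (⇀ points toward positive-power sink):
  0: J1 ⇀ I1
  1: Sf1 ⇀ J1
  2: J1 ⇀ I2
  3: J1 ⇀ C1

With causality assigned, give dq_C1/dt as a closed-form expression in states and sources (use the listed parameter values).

dq_C1/dt = F_Sf1 - 2*p_I1 - p_I2/2

b1 |Sf1  (Sf1 fixes flow; stroke at Sf1)
b0 |I1  (prefer integral on I1)
b2 |I2  (I2: I, integral causality)
b3 |J1  (J1: last free bond brings effort in)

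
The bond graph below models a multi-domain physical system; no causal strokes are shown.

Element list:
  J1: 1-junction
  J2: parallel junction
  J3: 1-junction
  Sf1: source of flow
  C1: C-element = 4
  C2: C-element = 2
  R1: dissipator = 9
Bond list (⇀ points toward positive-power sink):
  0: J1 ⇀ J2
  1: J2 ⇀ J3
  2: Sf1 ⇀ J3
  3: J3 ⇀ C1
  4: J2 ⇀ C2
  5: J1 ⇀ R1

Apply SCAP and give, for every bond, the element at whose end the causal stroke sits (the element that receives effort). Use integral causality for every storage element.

#0 stroke→J1
#1 stroke→J3
#2 stroke→Sf1
#3 stroke→J3
#4 stroke→J2
#5 stroke→R1

bond 2 stroke at Sf1  (Sf1 fixes flow; stroke at Sf1)
bond 1 stroke at J3  (1-jn J3 has f-setter on 2)
bond 3 stroke at J3  (J3 flow already set via bond 2)
bond 4 stroke at J2  (C2 integral (e out))
bond 0 stroke at J1  (J2 effort already set via bond 4)
bond 5 stroke at R1  (closing 1-jn rule on J1)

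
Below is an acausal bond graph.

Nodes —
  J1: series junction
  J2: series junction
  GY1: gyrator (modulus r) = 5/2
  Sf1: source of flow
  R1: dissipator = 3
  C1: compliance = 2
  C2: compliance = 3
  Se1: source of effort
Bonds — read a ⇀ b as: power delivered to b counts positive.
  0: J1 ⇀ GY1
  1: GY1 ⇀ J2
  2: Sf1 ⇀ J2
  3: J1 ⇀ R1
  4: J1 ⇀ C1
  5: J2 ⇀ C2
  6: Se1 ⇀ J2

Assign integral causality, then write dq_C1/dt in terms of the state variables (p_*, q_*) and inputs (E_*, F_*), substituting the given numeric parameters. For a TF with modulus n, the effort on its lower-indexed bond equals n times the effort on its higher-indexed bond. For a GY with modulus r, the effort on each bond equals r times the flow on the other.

bond 2 stroke at Sf1  (Sf1 (Sf) sets flow on bond)
bond 6 stroke at J2  (Se1: effort source, stroke at far end)
bond 1 stroke at J2  (common-f at J2 fixed by 2)
bond 5 stroke at J2  (common-f at J2 fixed by 2)
bond 0 stroke at J1  (GY1: gyrator matches bond 1)
bond 4 stroke at J1  (prefer integral on C1)
bond 3 stroke at R1  (J1: last free bond brings flow in)

dq_C1/dt = -5*F_Sf1/6 - q_C1/6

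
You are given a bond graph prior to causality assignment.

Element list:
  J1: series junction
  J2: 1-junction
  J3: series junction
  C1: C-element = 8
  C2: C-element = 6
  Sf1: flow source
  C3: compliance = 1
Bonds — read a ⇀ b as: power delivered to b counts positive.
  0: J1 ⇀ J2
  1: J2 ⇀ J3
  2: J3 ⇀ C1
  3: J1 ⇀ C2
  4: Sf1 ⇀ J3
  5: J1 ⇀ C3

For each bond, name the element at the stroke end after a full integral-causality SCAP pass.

β4 →Sf1  (Sf1 (Sf) sets flow on bond)
β1 →J3  (J3: bond 4 brought flow, rest push out)
β2 →J3  (1-jn J3 has f-setter on 4)
β0 →J2  (1-jn J2 has f-setter on 1)
β3 →J1  (J1 flow already set via bond 0)
β5 →J1  (1-jn J1 has f-setter on 0)

#0 stroke at J2
#1 stroke at J3
#2 stroke at J3
#3 stroke at J1
#4 stroke at Sf1
#5 stroke at J1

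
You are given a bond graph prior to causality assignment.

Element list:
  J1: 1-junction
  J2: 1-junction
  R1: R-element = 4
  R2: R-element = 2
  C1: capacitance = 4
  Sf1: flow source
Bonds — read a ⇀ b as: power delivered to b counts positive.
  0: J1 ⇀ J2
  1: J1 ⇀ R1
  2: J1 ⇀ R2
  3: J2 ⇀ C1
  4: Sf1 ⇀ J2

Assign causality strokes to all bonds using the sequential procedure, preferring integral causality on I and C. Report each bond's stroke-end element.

β0 |J2
β1 |J1
β2 |J1
β3 |J2
β4 |Sf1

b4 |Sf1  (Sf1 (Sf) sets flow on bond)
b0 |J2  (1-jn J2 has f-setter on 4)
b3 |J2  (common-f at J2 fixed by 4)
b1 |J1  (J1: bond 0 brought flow, rest push out)
b2 |J1  (J1 flow already set via bond 0)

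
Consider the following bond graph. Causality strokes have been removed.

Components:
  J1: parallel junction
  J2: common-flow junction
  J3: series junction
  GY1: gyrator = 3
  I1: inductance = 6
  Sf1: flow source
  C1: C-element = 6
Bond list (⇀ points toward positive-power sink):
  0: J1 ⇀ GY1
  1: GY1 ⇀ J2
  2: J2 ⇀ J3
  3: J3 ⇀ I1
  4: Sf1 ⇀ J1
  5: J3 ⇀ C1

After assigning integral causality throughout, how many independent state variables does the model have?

2  (C1, I1 all integral)

#4 stroke→Sf1  (Sf1 (Sf) sets flow on bond)
#0 stroke→J1  (J1: last free bond brings effort in)
#1 stroke→J2  (GY1: gyrator matches bond 0)
#2 stroke→J3  (J2: last free bond brings flow in)
#3 stroke→I1  (prefer integral on I1)
#5 stroke→J3  (common-f at J3 fixed by 3)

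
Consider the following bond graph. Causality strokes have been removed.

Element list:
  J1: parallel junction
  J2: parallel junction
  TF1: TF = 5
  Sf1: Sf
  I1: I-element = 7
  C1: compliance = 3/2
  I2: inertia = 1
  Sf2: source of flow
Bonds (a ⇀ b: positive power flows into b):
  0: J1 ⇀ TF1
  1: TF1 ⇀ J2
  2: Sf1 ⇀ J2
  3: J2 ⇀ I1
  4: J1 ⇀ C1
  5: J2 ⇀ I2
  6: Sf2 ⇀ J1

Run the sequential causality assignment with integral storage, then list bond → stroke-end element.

bond 0 →TF1
bond 1 →J2
bond 2 →Sf1
bond 3 →I1
bond 4 →J1
bond 5 →I2
bond 6 →Sf2

b2 stroke at Sf1  (source Sf1 imposes f)
b6 stroke at Sf2  (Sf2 fixes flow; stroke at Sf2)
b3 stroke at I1  (prefer integral on I1)
b4 stroke at J1  (C1 outputs effort q/C1)
b0 stroke at TF1  (common-e at J1 fixed by 4)
b1 stroke at J2  (TF1 one-in-one-out from 0)
b5 stroke at I2  (common-e at J2 fixed by 1)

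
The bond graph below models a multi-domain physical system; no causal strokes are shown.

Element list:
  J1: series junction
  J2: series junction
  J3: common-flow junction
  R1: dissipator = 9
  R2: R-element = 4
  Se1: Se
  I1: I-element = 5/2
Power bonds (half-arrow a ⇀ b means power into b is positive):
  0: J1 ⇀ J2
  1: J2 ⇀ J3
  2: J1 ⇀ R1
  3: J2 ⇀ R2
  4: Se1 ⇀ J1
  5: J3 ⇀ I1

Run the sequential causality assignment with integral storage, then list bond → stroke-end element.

β0 →J2
β1 →J3
β2 →J1
β3 →J2
β4 →J1
β5 →I1

#4 stroke→J1  (Se1: effort source, stroke at far end)
#5 stroke→I1  (I1 integral (f out))
#1 stroke→J3  (1-jn J3 has f-setter on 5)
#0 stroke→J2  (common-f at J2 fixed by 1)
#3 stroke→J2  (J2: bond 1 brought flow, rest push out)
#2 stroke→J1  (J1: bond 0 brought flow, rest push out)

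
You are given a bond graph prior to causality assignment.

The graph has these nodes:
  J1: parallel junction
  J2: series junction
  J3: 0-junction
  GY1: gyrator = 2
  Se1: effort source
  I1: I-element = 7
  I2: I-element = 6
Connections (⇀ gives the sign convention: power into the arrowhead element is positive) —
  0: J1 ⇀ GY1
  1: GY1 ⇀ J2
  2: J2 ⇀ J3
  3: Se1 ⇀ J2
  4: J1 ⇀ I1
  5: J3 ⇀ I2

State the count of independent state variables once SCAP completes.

2  (I1, I2 all integral)

b3 |J2  (Se1 (Se) sets effort on bond)
b4 |I1  (prefer integral on I1)
b0 |J1  (only one effort-in slot at J1)
b1 |J2  (GY1 both-in/both-out from 0)
b2 |J3  (only one flow-in slot at J2)
b5 |I2  (J3: bond 2 brought effort, rest push out)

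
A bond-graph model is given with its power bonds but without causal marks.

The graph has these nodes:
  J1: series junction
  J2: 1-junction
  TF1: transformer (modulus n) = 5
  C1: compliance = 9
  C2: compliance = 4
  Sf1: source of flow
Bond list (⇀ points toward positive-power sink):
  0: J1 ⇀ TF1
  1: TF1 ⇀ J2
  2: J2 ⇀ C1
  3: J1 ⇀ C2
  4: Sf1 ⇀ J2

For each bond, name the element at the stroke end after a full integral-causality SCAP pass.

bond 4 stroke at Sf1  (Sf1: flow source, stroke at near end)
bond 1 stroke at J2  (J2 flow already set via bond 4)
bond 2 stroke at J2  (J2: bond 4 brought flow, rest push out)
bond 0 stroke at TF1  (TF1: transformer flips bond 1)
bond 3 stroke at J1  (J1 flow already set via bond 0)

b0 stroke→TF1
b1 stroke→J2
b2 stroke→J2
b3 stroke→J1
b4 stroke→Sf1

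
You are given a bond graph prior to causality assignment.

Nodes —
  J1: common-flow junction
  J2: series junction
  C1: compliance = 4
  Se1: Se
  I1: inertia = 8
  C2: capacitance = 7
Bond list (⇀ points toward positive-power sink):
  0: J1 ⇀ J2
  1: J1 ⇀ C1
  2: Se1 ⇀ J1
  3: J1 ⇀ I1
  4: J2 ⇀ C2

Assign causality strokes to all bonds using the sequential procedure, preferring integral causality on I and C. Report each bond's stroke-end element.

#2 stroke→J1  (Se1 fixes effort; stroke away)
#1 stroke→J1  (C1: C, integral causality)
#3 stroke→I1  (I1: I, integral causality)
#0 stroke→J1  (J1: bond 3 brought flow, rest push out)
#4 stroke→J2  (1-jn J2 has f-setter on 0)

#0 →J1
#1 →J1
#2 →J1
#3 →I1
#4 →J2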